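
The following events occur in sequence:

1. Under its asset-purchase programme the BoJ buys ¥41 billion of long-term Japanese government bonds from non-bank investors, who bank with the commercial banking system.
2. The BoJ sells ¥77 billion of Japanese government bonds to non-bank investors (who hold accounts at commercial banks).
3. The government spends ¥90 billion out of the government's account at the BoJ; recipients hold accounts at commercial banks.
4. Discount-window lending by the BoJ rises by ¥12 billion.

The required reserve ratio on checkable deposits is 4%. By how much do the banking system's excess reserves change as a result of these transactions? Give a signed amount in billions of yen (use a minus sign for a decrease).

Asset purchase (from non-banks) ¥41 billion: reserves +¥41B, deposits +¥41B.
Asset sale (to non-banks) ¥77 billion: reserves −¥77B, deposits −¥77B.
Government spending ¥90 billion: reserves +¥90B, deposits +¥90B.
Discount-window loan ¥12 billion: reserves +¥12B, deposits 0.
Totals: Δreserves = +¥66B, Δdeposits = +¥54B.
Δrequired reserves = 4% × +¥54B = +¥2.16B.
Δexcess reserves = Δreserves − Δrequired = +¥66B − (+¥2.16B) = +¥63.84 billion.

+¥63.84 billion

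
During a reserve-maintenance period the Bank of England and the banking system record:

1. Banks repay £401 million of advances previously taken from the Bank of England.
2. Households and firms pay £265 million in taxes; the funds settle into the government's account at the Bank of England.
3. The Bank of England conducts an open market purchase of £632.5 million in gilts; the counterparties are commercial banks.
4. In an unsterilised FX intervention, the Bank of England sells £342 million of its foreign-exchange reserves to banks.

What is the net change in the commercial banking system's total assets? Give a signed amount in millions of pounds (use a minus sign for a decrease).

-£666 million

Discount-window repayment £401 million: bank balance sheets shrink → −£401M.
Government account inflow £265 million: bank balance sheets shrink → −£265M.
OMO purchase (from banks) £632.5 million: just an asset swap on bank balance sheets → 0.
FX sale £342 million: just an asset swap on bank balance sheets → 0.
Net: −401 − 265 + 0 + 0 = -£666 million.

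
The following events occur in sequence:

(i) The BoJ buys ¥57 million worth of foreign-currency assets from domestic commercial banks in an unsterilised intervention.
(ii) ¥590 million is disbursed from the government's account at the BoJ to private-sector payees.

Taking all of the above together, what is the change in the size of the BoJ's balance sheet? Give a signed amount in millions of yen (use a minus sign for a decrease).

BoJ balance sheet:
  Assets:      Foreign assets +¥57M
  Liabilities: Bank reserves +¥647M, Government deposits −¥590M
Commercial banking system:
  Assets:      Reserves at CB +¥647M, Foreign assets −¥57M
  Liabilities: Checkable deposits +¥590M
Change in total BoJ assets = +¥57 million.

+¥57 million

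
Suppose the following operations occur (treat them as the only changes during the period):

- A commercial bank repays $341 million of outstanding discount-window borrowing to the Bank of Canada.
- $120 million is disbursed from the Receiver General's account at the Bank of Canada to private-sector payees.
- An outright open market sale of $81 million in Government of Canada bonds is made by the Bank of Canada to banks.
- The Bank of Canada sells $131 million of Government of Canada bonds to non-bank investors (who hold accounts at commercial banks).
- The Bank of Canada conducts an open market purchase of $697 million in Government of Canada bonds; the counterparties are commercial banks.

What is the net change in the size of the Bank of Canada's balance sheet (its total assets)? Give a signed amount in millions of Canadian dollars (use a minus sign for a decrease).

Bank of Canada balance sheet:
  Assets:      Securities +$485M, Loans to banks −$341M
  Liabilities: Bank reserves +$264M, Government deposits −$120M
Commercial banking system:
  Assets:      Reserves at CB +$264M, Securities −$616M
  Liabilities: Checkable deposits −$11M, Borrowings from CB −$341M
Change in total Bank of Canada assets = +$144 million.

+$144 million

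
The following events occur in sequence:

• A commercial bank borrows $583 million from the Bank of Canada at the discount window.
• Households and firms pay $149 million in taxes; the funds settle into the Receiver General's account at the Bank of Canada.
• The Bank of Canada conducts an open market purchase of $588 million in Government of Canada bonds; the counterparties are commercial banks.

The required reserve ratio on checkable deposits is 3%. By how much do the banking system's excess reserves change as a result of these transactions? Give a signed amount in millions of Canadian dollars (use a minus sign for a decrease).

Discount-window loan $583 million: reserves +$583M, deposits 0.
Government account inflow $149 million: reserves −$149M, deposits −$149M.
OMO purchase (from banks) $588 million: reserves +$588M, deposits 0.
Totals: Δreserves = +$1022M, Δdeposits = −$149M.
Δrequired reserves = 3% × −$149M = −$4.47M.
Δexcess reserves = Δreserves − Δrequired = +$1022M − (−$4.47M) = +$1026.47 million.

+$1026.47 million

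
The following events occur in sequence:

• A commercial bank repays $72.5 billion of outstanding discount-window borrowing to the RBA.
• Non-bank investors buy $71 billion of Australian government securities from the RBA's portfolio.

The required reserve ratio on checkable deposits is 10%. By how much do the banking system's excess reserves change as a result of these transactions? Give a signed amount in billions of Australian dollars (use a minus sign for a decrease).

Discount-window repayment $72.5 billion: reserves −$72.5B, deposits 0.
Asset sale (to non-banks) $71 billion: reserves −$71B, deposits −$71B.
Totals: Δreserves = −$143.5B, Δdeposits = −$71B.
Δrequired reserves = 10% × −$71B = −$7.1B.
Δexcess reserves = Δreserves − Δrequired = −$143.5B − (−$7.1B) = -$136.4 billion.

-$136.4 billion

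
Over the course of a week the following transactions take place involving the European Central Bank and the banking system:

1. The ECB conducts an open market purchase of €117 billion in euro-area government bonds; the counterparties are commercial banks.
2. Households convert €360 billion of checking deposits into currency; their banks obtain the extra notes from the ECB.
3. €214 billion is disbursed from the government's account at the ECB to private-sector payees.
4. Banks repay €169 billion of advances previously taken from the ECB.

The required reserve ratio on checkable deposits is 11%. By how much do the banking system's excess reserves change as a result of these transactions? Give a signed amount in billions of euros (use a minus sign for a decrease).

OMO purchase (from banks) €117 billion: reserves +€117B, deposits 0.
Currency withdrawal €360 billion: reserves −€360B, deposits −€360B.
Government spending €214 billion: reserves +€214B, deposits +€214B.
Discount-window repayment €169 billion: reserves −€169B, deposits 0.
Totals: Δreserves = −€198B, Δdeposits = −€146B.
Δrequired reserves = 11% × −€146B = −€16.06B.
Δexcess reserves = Δreserves − Δrequired = −€198B − (−€16.06B) = -€181.94 billion.

-€181.94 billion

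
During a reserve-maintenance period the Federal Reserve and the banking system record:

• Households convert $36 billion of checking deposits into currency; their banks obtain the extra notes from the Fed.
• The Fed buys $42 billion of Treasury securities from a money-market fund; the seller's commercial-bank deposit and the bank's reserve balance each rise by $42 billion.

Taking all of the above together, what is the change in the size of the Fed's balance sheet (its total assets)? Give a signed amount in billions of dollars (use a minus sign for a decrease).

+$42 billion

Currency withdrawal $36 billion: only the composition of liabilities changes → 0.
Asset purchase (from non-banks) $42 billion: a Fed asset is acquired → +$42B.
Net: 0 + 42 = +$42 billion.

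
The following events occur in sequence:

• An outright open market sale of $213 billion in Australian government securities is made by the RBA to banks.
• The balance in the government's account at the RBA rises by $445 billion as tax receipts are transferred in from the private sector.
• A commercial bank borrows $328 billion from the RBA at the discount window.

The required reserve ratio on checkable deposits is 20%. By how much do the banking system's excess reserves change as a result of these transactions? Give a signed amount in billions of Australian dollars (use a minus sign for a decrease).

-$241 billion

OMO sale (to banks) $213 billion: reserves −$213B, deposits 0.
Government account inflow $445 billion: reserves −$445B, deposits −$445B.
Discount-window loan $328 billion: reserves +$328B, deposits 0.
Totals: Δreserves = −$330B, Δdeposits = −$445B.
Δrequired reserves = 20% × −$445B = −$89B.
Δexcess reserves = Δreserves − Δrequired = −$330B − (−$89B) = -$241 billion.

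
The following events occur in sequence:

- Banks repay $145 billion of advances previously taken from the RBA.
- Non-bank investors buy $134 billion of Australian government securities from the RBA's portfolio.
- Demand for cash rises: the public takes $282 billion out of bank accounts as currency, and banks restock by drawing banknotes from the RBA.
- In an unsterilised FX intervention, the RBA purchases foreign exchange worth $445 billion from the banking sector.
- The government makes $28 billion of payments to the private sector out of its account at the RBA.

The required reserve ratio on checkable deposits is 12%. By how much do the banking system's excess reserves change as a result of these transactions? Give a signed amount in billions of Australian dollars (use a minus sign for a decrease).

-$41.44 billion

Discount-window repayment $145 billion: reserves −$145B, deposits 0.
Asset sale (to non-banks) $134 billion: reserves −$134B, deposits −$134B.
Currency withdrawal $282 billion: reserves −$282B, deposits −$282B.
FX purchase $445 billion: reserves +$445B, deposits 0.
Government spending $28 billion: reserves +$28B, deposits +$28B.
Totals: Δreserves = −$88B, Δdeposits = −$388B.
Δrequired reserves = 12% × −$388B = −$46.56B.
Δexcess reserves = Δreserves − Δrequired = −$88B − (−$46.56B) = -$41.44 billion.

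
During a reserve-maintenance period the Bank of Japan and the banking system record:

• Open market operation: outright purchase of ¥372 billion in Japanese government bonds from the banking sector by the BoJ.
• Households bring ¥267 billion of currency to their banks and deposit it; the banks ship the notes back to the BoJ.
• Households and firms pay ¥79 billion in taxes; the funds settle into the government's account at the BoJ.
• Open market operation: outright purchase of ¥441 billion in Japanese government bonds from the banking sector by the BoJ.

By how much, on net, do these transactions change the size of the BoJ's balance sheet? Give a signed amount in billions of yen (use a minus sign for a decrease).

BoJ balance sheet:
  Assets:      Securities +¥813B
  Liabilities: Bank reserves +¥1001B, Currency in circulation −¥267B, Government deposits +¥79B
Commercial banking system:
  Assets:      Reserves at CB +¥1001B, Securities −¥813B
  Liabilities: Checkable deposits +¥188B
Change in total BoJ assets = +¥813 billion.

+¥813 billion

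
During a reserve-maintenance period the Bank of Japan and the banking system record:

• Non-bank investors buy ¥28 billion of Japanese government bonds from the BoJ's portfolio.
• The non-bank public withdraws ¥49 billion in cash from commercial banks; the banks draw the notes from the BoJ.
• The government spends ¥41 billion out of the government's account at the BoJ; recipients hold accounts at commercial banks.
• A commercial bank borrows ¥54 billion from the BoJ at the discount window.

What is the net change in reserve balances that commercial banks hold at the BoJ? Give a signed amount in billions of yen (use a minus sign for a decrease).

+¥18 billion

BoJ balance sheet:
  Assets:      Securities −¥28B, Loans to banks +¥54B
  Liabilities: Bank reserves +¥18B, Currency in circulation +¥49B, Government deposits −¥41B
Commercial banking system:
  Assets:      Reserves at CB +¥18B
  Liabilities: Checkable deposits −¥36B, Borrowings from CB +¥54B
So the change in reserve balances that commercial banks hold at the BoJ is +¥18 billion.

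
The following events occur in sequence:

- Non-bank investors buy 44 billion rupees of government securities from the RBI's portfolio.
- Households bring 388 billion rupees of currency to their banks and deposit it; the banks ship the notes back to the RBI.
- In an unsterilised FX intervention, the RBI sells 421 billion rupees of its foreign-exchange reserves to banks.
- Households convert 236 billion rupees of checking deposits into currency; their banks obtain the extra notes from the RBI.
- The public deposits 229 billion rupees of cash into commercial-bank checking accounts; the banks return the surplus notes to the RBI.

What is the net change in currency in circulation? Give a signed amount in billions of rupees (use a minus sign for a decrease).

-381 billion

RBI balance sheet:
  Assets:      Securities −44B, Foreign assets −421B
  Liabilities: Bank reserves −84B, Currency in circulation −381B
So the change in currency in circulation is -381 billion.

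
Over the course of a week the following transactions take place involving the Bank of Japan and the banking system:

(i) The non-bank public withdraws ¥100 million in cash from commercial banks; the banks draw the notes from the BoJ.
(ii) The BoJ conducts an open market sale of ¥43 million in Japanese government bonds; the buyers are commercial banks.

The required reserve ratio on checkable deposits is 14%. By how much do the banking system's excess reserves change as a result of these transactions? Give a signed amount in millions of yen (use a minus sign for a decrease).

-¥129 million

Currency withdrawal ¥100 million: reserves −¥100M, deposits −¥100M.
OMO sale (to banks) ¥43 million: reserves −¥43M, deposits 0.
Totals: Δreserves = −¥143M, Δdeposits = −¥100M.
Δrequired reserves = 14% × −¥100M = −¥14M.
Δexcess reserves = Δreserves − Δrequired = −¥143M − (−¥14M) = -¥129 million.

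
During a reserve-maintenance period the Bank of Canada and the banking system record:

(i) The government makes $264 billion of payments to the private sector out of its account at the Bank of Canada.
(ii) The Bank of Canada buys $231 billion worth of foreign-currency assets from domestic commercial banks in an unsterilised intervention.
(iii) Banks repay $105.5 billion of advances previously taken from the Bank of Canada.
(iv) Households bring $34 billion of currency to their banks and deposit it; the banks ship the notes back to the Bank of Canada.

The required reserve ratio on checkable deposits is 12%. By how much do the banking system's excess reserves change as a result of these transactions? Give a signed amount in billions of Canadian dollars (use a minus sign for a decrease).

+$387.74 billion

Government spending $264 billion: reserves +$264B, deposits +$264B.
FX purchase $231 billion: reserves +$231B, deposits 0.
Discount-window repayment $105.5 billion: reserves −$105.5B, deposits 0.
Currency deposit $34 billion: reserves +$34B, deposits +$34B.
Totals: Δreserves = +$423.5B, Δdeposits = +$298B.
Δrequired reserves = 12% × +$298B = +$35.76B.
Δexcess reserves = Δreserves − Δrequired = +$423.5B − (+$35.76B) = +$387.74 billion.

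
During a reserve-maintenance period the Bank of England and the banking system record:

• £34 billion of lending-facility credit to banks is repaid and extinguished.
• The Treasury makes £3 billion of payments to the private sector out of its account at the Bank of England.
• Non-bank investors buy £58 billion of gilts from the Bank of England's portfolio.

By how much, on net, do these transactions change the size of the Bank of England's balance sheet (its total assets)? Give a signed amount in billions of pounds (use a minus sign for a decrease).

-£92 billion

Bank of England balance sheet:
  Assets:      Securities −£58B, Loans to banks −£34B
  Liabilities: Bank reserves −£89B, Government deposits −£3B
Commercial banking system:
  Assets:      Reserves at CB −£89B
  Liabilities: Checkable deposits −£55B, Borrowings from CB −£34B
Change in total Bank of England assets = -£92 billion.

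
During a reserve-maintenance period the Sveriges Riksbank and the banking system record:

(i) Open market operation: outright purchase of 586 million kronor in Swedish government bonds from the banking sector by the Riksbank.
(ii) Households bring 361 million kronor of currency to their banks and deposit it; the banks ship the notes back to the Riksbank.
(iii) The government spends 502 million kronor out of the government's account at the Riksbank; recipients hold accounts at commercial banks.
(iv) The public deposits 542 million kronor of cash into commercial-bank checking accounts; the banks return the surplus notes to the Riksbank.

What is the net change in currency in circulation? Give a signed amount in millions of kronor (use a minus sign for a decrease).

OMO purchase (from banks) 586 million kronor: no currency enters or leaves circulation → 0.
Currency deposit 361 million kronor: notes return to the central bank → −361M.
Government spending 502 million kronor: no currency enters or leaves circulation → 0.
Currency deposit 542 million kronor: notes return to the central bank → −542M.
Net: 0 − 361 + 0 − 542 = -903 million.

-903 million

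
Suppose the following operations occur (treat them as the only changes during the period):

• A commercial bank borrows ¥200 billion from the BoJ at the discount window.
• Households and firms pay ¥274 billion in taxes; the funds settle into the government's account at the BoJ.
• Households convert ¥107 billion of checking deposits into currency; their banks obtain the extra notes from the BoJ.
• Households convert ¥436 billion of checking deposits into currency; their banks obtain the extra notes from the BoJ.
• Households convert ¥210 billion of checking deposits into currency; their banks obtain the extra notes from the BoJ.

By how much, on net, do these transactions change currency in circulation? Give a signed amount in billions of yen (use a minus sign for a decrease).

+¥753 billion

BoJ balance sheet:
  Assets:      Loans to banks +¥200B
  Liabilities: Bank reserves −¥827B, Currency in circulation +¥753B, Government deposits +¥274B
So the change in currency in circulation is +¥753 billion.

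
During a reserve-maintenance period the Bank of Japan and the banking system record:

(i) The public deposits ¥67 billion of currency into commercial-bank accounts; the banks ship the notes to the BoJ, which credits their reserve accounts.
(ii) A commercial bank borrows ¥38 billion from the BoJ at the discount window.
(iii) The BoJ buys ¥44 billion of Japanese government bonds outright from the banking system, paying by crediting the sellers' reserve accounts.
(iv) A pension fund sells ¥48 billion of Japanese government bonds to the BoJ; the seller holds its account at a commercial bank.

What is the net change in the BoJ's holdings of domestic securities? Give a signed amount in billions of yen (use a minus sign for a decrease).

BoJ balance sheet:
  Assets:      Securities +¥92B, Loans to banks +¥38B
  Liabilities: Bank reserves +¥197B, Currency in circulation −¥67B
So the change in the BoJ's holdings of domestic securities is +¥92 billion.

+¥92 billion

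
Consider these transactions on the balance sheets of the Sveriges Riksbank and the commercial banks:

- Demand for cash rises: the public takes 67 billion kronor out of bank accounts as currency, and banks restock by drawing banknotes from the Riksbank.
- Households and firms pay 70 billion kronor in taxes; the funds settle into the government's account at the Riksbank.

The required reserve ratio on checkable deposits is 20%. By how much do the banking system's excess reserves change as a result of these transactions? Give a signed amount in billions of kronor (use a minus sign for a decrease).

Currency withdrawal 67 billion kronor: reserves −67B, deposits −67B.
Government account inflow 70 billion kronor: reserves −70B, deposits −70B.
Totals: Δreserves = −137B, Δdeposits = −137B.
Δrequired reserves = 20% × −137B = −27.4B.
Δexcess reserves = Δreserves − Δrequired = −137B − (−27.4B) = -109.6 billion.

-109.6 billion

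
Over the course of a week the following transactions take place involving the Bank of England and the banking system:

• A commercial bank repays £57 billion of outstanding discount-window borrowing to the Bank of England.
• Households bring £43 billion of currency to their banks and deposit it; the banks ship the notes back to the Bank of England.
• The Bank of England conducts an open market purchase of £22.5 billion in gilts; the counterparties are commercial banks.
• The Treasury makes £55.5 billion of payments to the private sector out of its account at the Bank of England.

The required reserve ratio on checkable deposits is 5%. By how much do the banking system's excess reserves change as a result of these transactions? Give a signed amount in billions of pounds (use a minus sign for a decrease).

Discount-window repayment £57 billion: reserves −£57B, deposits 0.
Currency deposit £43 billion: reserves +£43B, deposits +£43B.
OMO purchase (from banks) £22.5 billion: reserves +£22.5B, deposits 0.
Government spending £55.5 billion: reserves +£55.5B, deposits +£55.5B.
Totals: Δreserves = +£64B, Δdeposits = +£98.5B.
Δrequired reserves = 5% × +£98.5B = +£4.925B.
Δexcess reserves = Δreserves − Δrequired = +£64B − (+£4.925B) = +£59.075 billion.

+£59.075 billion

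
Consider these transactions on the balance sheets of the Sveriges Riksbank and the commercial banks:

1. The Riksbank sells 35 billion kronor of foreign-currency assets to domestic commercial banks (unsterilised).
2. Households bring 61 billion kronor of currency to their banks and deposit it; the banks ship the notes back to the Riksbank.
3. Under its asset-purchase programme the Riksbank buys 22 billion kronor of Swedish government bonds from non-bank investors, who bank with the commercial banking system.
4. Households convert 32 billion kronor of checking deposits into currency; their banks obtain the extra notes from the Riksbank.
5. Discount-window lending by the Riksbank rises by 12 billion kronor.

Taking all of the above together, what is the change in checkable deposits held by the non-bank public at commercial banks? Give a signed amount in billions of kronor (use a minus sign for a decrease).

FX sale 35 billion kronor: the counterparty is a bank, so public deposits are unchanged → 0.
Currency deposit 61 billion kronor: non-bank counterparties' bank balances rise → +61B.
Asset purchase (from non-banks) 22 billion kronor: non-bank counterparties' bank balances rise → +22B.
Currency withdrawal 32 billion kronor: non-bank counterparties' bank balances fall → −32B.
Discount-window loan 12 billion kronor: the counterparty is a bank, so public deposits are unchanged → 0.
Net: 0 + 61 + 22 − 32 + 0 = +51 billion.

+51 billion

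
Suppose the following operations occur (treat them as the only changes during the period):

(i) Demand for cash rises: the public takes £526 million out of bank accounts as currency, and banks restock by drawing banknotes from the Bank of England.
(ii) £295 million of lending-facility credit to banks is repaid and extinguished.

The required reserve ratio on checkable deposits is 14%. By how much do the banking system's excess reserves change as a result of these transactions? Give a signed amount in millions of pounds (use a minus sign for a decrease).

Currency withdrawal £526 million: reserves −£526M, deposits −£526M.
Discount-window repayment £295 million: reserves −£295M, deposits 0.
Totals: Δreserves = −£821M, Δdeposits = −£526M.
Δrequired reserves = 14% × −£526M = −£73.64M.
Δexcess reserves = Δreserves − Δrequired = −£821M − (−£73.64M) = -£747.36 million.

-£747.36 million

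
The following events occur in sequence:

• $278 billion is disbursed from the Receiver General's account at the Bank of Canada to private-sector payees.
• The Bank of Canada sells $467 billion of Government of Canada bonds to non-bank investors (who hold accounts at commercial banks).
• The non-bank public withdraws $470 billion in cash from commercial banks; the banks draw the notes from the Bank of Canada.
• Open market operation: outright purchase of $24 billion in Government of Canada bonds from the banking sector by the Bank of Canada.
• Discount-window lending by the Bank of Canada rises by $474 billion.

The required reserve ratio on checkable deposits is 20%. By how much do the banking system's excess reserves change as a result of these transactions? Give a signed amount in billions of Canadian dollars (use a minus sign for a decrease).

Government spending $278 billion: reserves +$278B, deposits +$278B.
Asset sale (to non-banks) $467 billion: reserves −$467B, deposits −$467B.
Currency withdrawal $470 billion: reserves −$470B, deposits −$470B.
OMO purchase (from banks) $24 billion: reserves +$24B, deposits 0.
Discount-window loan $474 billion: reserves +$474B, deposits 0.
Totals: Δreserves = −$161B, Δdeposits = −$659B.
Δrequired reserves = 20% × −$659B = −$131.8B.
Δexcess reserves = Δreserves − Δrequired = −$161B − (−$131.8B) = -$29.2 billion.

-$29.2 billion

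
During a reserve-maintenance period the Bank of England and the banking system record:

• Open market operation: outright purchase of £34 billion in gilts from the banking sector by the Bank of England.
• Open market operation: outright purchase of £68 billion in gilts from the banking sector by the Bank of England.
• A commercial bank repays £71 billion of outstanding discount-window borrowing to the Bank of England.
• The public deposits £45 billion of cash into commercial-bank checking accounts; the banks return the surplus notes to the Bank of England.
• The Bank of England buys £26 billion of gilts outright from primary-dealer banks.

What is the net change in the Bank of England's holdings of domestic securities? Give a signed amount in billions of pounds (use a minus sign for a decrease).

+£128 billion

OMO purchase (from banks) £34 billion: securities added to the Bank of England's portfolio → +£34B.
OMO purchase (from banks) £68 billion: securities added to the Bank of England's portfolio → +£68B.
Discount-window repayment £71 billion: the Bank of England's securities portfolio is untouched → 0.
Currency deposit £45 billion: the Bank of England's securities portfolio is untouched → 0.
OMO purchase (from banks) £26 billion: securities added to the Bank of England's portfolio → +£26B.
Net: 34 + 68 + 0 + 0 + 26 = +£128 billion.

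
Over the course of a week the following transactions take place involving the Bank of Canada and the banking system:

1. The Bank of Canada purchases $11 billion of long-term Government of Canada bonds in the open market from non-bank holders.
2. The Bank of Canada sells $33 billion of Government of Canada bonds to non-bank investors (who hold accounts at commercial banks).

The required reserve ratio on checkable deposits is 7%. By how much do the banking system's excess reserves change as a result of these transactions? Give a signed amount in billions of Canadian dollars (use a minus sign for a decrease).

-$20.46 billion

Asset purchase (from non-banks) $11 billion: reserves +$11B, deposits +$11B.
Asset sale (to non-banks) $33 billion: reserves −$33B, deposits −$33B.
Totals: Δreserves = −$22B, Δdeposits = −$22B.
Δrequired reserves = 7% × −$22B = −$1.54B.
Δexcess reserves = Δreserves − Δrequired = −$22B − (−$1.54B) = -$20.46 billion.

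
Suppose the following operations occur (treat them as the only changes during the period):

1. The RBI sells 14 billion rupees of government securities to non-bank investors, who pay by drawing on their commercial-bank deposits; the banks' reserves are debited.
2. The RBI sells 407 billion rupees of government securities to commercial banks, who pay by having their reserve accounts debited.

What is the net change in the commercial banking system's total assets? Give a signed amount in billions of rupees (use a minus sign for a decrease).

-14 billion

RBI balance sheet:
  Assets:      Securities −421B
  Liabilities: Bank reserves −421B
Commercial banking system:
  Assets:      Reserves at CB −421B, Securities +407B
  Liabilities: Checkable deposits −14B
Change in total bank assets = -14 billion.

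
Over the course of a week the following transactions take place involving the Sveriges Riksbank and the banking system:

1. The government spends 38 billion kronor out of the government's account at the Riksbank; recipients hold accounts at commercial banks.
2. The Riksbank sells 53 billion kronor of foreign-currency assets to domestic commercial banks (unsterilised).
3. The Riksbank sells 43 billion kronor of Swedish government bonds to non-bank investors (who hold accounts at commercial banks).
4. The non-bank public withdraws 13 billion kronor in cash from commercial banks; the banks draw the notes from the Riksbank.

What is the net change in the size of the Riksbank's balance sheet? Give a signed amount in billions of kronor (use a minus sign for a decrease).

-96 billion

Government spending 38 billion kronor: only the composition of liabilities changes → 0.
FX sale 53 billion kronor: a Riksbank asset is shed → −53B.
Asset sale (to non-banks) 43 billion kronor: a Riksbank asset is shed → −43B.
Currency withdrawal 13 billion kronor: only the composition of liabilities changes → 0.
Net: 0 − 53 − 43 + 0 = -96 billion.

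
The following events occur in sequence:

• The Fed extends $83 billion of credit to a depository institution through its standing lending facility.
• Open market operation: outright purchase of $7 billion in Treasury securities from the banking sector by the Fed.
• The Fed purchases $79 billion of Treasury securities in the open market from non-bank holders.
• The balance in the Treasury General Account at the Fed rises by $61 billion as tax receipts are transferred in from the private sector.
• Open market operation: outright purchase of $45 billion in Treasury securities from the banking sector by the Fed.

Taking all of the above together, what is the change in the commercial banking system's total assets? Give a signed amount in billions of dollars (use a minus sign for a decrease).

+$101 billion

Fed balance sheet:
  Assets:      Securities +$131B, Loans to banks +$83B
  Liabilities: Bank reserves +$153B, Government deposits +$61B
Commercial banking system:
  Assets:      Reserves at CB +$153B, Securities −$52B
  Liabilities: Checkable deposits +$18B, Borrowings from CB +$83B
Change in total bank assets = +$101 billion.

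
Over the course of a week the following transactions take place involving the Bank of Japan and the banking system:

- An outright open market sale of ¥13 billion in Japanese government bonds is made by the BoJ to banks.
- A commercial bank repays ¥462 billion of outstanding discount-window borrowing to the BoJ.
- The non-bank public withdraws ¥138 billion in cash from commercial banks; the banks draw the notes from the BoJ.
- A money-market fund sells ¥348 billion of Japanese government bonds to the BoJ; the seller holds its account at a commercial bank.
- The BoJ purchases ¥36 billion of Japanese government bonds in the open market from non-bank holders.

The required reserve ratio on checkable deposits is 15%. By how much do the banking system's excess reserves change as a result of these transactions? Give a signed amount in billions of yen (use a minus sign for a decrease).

-¥265.9 billion

OMO sale (to banks) ¥13 billion: reserves −¥13B, deposits 0.
Discount-window repayment ¥462 billion: reserves −¥462B, deposits 0.
Currency withdrawal ¥138 billion: reserves −¥138B, deposits −¥138B.
Asset purchase (from non-banks) ¥348 billion: reserves +¥348B, deposits +¥348B.
Asset purchase (from non-banks) ¥36 billion: reserves +¥36B, deposits +¥36B.
Totals: Δreserves = −¥229B, Δdeposits = +¥246B.
Δrequired reserves = 15% × +¥246B = +¥36.9B.
Δexcess reserves = Δreserves − Δrequired = −¥229B − (+¥36.9B) = -¥265.9 billion.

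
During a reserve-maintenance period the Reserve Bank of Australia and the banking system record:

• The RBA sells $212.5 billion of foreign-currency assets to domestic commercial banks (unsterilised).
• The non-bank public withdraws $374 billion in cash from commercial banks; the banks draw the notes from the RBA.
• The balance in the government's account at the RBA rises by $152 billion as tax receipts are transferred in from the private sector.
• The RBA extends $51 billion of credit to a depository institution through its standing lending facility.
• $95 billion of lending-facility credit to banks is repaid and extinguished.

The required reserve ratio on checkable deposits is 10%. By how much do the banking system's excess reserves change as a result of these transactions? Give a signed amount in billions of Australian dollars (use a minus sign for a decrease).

FX sale $212.5 billion: reserves −$212.5B, deposits 0.
Currency withdrawal $374 billion: reserves −$374B, deposits −$374B.
Government account inflow $152 billion: reserves −$152B, deposits −$152B.
Discount-window loan $51 billion: reserves +$51B, deposits 0.
Discount-window repayment $95 billion: reserves −$95B, deposits 0.
Totals: Δreserves = −$782.5B, Δdeposits = −$526B.
Δrequired reserves = 10% × −$526B = −$52.6B.
Δexcess reserves = Δreserves − Δrequired = −$782.5B − (−$52.6B) = -$729.9 billion.

-$729.9 billion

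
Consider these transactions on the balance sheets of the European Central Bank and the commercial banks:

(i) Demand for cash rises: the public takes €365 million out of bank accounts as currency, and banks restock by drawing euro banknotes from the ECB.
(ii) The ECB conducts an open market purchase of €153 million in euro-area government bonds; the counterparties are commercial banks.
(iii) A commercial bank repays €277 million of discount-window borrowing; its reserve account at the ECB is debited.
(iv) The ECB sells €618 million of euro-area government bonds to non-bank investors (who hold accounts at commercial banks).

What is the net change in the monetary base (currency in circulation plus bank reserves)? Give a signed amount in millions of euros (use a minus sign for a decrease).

Currency withdrawal €365 million: just a shift between currency and reserves — both are base money → 0.
OMO purchase (from banks) €153 million: ECB balance sheet expands → +€153M.
Discount-window repayment €277 million: ECB balance sheet contracts → −€277M.
Asset sale (to non-banks) €618 million: ECB balance sheet contracts → −€618M.
Net: 0 + 153 − 277 − 618 = -€742 million.

-€742 million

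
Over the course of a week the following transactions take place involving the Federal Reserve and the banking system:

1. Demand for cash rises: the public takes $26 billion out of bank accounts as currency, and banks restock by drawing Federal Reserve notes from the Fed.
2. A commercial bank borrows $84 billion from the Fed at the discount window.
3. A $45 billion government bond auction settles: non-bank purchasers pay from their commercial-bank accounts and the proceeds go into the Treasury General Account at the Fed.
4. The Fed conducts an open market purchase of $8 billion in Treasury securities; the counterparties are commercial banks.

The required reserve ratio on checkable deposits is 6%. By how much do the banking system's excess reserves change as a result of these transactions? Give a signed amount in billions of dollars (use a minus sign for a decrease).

Currency withdrawal $26 billion: reserves −$26B, deposits −$26B.
Discount-window loan $84 billion: reserves +$84B, deposits 0.
Government account inflow $45 billion: reserves −$45B, deposits −$45B.
OMO purchase (from banks) $8 billion: reserves +$8B, deposits 0.
Totals: Δreserves = +$21B, Δdeposits = −$71B.
Δrequired reserves = 6% × −$71B = −$4.26B.
Δexcess reserves = Δreserves − Δrequired = +$21B − (−$4.26B) = +$25.26 billion.

+$25.26 billion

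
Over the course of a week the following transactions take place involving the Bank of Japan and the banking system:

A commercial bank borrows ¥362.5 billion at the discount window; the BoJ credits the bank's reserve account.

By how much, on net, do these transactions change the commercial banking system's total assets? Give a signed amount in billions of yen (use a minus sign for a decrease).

+¥362.5 billion

BoJ balance sheet:
  Assets:      Loans to banks +¥362.5B
  Liabilities: Bank reserves +¥362.5B
Commercial banking system:
  Assets:      Reserves at CB +¥362.5B
  Liabilities: Borrowings from CB +¥362.5B
Change in total bank assets = +¥362.5 billion.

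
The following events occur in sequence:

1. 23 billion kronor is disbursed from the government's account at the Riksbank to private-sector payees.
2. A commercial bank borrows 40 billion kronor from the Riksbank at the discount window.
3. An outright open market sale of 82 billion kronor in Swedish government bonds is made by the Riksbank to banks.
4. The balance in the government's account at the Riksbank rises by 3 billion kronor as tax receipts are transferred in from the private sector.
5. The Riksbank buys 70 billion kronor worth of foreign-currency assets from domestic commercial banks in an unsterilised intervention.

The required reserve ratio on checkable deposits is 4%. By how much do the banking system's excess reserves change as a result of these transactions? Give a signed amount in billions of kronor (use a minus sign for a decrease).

+47.2 billion

Government spending 23 billion kronor: reserves +23B, deposits +23B.
Discount-window loan 40 billion kronor: reserves +40B, deposits 0.
OMO sale (to banks) 82 billion kronor: reserves −82B, deposits 0.
Government account inflow 3 billion kronor: reserves −3B, deposits −3B.
FX purchase 70 billion kronor: reserves +70B, deposits 0.
Totals: Δreserves = +48B, Δdeposits = +20B.
Δrequired reserves = 4% × +20B = +0.8B.
Δexcess reserves = Δreserves − Δrequired = +48B − (+0.8B) = +47.2 billion.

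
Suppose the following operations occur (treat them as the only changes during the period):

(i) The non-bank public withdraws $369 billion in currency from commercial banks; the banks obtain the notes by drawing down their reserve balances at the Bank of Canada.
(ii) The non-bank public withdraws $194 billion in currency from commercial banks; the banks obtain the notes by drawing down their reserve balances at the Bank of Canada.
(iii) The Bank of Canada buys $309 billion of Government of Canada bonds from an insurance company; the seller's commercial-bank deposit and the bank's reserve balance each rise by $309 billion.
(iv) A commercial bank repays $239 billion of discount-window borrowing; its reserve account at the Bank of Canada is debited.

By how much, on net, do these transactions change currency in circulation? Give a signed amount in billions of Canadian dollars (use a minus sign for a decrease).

Currency withdrawal $369 billion: notes leave the central bank → +$369B.
Currency withdrawal $194 billion: notes leave the central bank → +$194B.
Asset purchase (from non-banks) $309 billion: no currency enters or leaves circulation → 0.
Discount-window repayment $239 billion: no currency enters or leaves circulation → 0.
Net: 369 + 194 + 0 + 0 = +$563 billion.

+$563 billion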